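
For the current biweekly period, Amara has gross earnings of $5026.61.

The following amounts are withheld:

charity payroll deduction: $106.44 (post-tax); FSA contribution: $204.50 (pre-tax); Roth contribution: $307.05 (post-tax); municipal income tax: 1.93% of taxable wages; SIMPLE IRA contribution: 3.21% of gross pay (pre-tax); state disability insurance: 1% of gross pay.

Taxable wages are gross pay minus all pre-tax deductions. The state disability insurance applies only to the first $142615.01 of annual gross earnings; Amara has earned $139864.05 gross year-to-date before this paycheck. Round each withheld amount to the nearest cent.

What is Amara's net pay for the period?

$4129.81

FSA contribution: $204.50
SIMPLE IRA contribution: $5026.61 × 0.0321 = $161.35
Pre-tax total = $204.50 + $161.35 = $365.85
Taxable wages = $5026.61 − $365.85 = $4660.76
Municipal income tax: $4660.76 × 0.0193 = $89.95
State disability insurance: only $142615.01 − $139864.05 = $2750.96 of this check is subject → $2750.96 × 0.01 = $27.51
Roth contribution: $307.05
Charity payroll deduction: $106.44
Total deductions = $204.50 + $161.35 + $89.95 + $27.51 + $307.05 + $106.44 = $896.80
Net pay = $5026.61 − $896.80 = $4129.81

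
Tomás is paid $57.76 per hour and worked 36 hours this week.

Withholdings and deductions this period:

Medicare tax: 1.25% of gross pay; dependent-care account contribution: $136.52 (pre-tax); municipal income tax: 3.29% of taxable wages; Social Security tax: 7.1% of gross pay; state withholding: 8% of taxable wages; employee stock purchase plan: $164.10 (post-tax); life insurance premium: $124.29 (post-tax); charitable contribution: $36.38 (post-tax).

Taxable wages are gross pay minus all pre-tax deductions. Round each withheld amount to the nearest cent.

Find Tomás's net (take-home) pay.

Gross pay: 36 × $57.76 = $2,079.36
Dependent-care account contribution: $136.52
Taxable wages = $2,079.36 − $136.52 = $1,942.84
Municipal income tax: $1,942.84 × 0.0329 = $63.92
State withholding: $1,942.84 × 0.08 = $155.43
Social Security tax: $2,079.36 × 0.071 = $147.63
Medicare tax: $2,079.36 × 0.0125 = $25.99
Life insurance premium: $124.29
Employee stock purchase plan: $164.10
Charitable contribution: $36.38
Total deductions = $136.52 + $63.92 + $155.43 + $147.63 + $25.99 + $124.29 + $164.10 + $36.38 = $854.26
Net pay = $2,079.36 − $854.26 = $1,225.10

$1,225.10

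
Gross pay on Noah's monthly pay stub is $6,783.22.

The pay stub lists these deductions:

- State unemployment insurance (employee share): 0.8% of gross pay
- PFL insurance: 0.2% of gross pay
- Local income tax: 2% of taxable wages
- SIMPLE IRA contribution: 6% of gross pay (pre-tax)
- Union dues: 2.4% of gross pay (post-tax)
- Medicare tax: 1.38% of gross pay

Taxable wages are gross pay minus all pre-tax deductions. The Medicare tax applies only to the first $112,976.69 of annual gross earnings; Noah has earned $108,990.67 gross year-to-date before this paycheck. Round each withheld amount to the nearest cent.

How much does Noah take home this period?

SIMPLE IRA contribution: $6,783.22 × 0.06 = $406.99
Taxable wages = $6,783.22 − $406.99 = $6,376.23
Local income tax: $6,376.23 × 0.02 = $127.52
PFL insurance: $6,783.22 × 0.002 = $13.57
State unemployment insurance (employee share): $6,783.22 × 0.008 = $54.27
Medicare tax: only $112,976.69 − $108,990.67 = $3,986.02 of this check is subject → $3,986.02 × 0.0138 = $55.01
Union dues: $6,783.22 × 0.024 = $162.80
Total deductions = $406.99 + $127.52 + $13.57 + $54.27 + $55.01 + $162.80 = $820.16
Net pay = $6,783.22 − $820.16 = $5,963.06

$5,963.06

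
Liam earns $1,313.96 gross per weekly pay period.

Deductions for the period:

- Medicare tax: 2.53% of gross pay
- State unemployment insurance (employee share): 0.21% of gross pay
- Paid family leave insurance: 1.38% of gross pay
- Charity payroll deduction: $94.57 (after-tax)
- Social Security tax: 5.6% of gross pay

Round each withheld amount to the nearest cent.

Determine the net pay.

$1,091.68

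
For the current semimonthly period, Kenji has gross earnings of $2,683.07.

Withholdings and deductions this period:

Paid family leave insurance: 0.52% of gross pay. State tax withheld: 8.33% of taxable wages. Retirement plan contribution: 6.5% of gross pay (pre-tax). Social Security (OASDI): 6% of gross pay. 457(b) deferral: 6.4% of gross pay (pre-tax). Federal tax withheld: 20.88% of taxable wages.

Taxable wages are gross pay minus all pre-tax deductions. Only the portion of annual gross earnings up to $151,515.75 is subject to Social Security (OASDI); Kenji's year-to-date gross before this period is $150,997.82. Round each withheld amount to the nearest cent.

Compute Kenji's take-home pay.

Retirement plan contribution: $2,683.07 × 0.065 = $174.40
457(b) deferral: $2,683.07 × 0.064 = $171.72
Pre-tax total = $174.40 + $171.72 = $346.12
Taxable wages = $2,683.07 − $346.12 = $2,336.95
State tax withheld: $2,336.95 × 0.0833 = $194.67
Federal tax withheld: $2,336.95 × 0.2088 = $487.96
Paid family leave insurance: $2,683.07 × 0.0052 = $13.95
Social Security (OASDI): only $151,515.75 − $150,997.82 = $517.93 of this check is subject → $517.93 × 0.06 = $31.08
Total deductions = $174.40 + $171.72 + $194.67 + $487.96 + $13.95 + $31.08 = $1,073.78
Net pay = $2,683.07 − $1,073.78 = $1,609.29

$1,609.29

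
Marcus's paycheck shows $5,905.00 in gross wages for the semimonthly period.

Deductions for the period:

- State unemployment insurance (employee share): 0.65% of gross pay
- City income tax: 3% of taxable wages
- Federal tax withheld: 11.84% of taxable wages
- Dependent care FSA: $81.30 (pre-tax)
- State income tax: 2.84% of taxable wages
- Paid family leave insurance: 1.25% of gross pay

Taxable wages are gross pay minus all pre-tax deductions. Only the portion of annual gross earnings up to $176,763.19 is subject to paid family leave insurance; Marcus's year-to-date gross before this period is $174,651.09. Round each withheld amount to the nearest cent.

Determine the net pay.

$4,729.29

Dependent care FSA: $81.30
Taxable wages = $5,905.00 − $81.30 = $5,823.70
Federal tax withheld: $5,823.70 × 0.1184 = $689.53
State income tax: $5,823.70 × 0.0284 = $165.39
City income tax: $5,823.70 × 0.03 = $174.71
State unemployment insurance (employee share): $5,905.00 × 0.0065 = $38.38
Paid family leave insurance: only $176,763.19 − $174,651.09 = $2,112.10 of this check is subject → $2,112.10 × 0.0125 = $26.40
Total deductions = $81.30 + $689.53 + $165.39 + $174.71 + $38.38 + $26.40 = $1,175.71
Net pay = $5,905.00 − $1,175.71 = $4,729.29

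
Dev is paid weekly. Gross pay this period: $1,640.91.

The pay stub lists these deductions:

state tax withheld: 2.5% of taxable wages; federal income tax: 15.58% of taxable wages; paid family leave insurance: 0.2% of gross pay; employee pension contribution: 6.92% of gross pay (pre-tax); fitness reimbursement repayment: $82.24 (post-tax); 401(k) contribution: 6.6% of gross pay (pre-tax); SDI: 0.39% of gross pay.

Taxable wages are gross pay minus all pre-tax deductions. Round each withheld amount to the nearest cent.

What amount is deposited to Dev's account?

Employee pension contribution: $1,640.91 × 0.0692 = $113.55
401(k) contribution: $1,640.91 × 0.066 = $108.30
Pre-tax total = $113.55 + $108.30 = $221.85
Taxable wages = $1,640.91 − $221.85 = $1,419.06
Federal income tax: $1,419.06 × 0.1558 = $221.09
State tax withheld: $1,419.06 × 0.025 = $35.48
Paid family leave insurance: $1,640.91 × 0.002 = $3.28
SDI: $1,640.91 × 0.0039 = $6.40
Fitness reimbursement repayment: $82.24
Total deductions = $113.55 + $108.30 + $221.09 + $35.48 + $3.28 + $6.40 + $82.24 = $570.34
Net pay = $1,640.91 − $570.34 = $1,070.57

$1,070.57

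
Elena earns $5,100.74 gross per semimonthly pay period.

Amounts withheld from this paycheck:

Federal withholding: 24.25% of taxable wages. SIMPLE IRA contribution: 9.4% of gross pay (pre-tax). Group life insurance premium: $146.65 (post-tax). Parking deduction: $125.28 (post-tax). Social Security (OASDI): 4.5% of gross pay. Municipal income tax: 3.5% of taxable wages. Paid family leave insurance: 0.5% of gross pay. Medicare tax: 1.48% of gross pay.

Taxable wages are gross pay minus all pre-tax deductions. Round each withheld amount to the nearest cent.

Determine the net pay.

$2,736.42

SIMPLE IRA contribution: $5,100.74 × 0.094 = $479.47
Taxable wages = $5,100.74 − $479.47 = $4,621.27
Federal withholding: $4,621.27 × 0.2425 = $1,120.66
Municipal income tax: $4,621.27 × 0.035 = $161.74
Medicare tax: $5,100.74 × 0.0148 = $75.49
Paid family leave insurance: $5,100.74 × 0.005 = $25.50
Social Security (OASDI): $5,100.74 × 0.045 = $229.53
Parking deduction: $125.28
Group life insurance premium: $146.65
Total deductions = $479.47 + $1,120.66 + $161.74 + $75.49 + $25.50 + $229.53 + $125.28 + $146.65 = $2,364.32
Net pay = $5,100.74 − $2,364.32 = $2,736.42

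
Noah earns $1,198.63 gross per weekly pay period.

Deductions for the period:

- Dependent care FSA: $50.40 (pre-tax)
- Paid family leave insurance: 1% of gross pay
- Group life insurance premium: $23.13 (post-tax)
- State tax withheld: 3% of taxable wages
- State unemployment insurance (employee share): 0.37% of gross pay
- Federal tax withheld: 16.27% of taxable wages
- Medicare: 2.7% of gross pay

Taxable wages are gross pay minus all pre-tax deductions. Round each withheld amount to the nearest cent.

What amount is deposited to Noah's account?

Dependent care FSA: $50.40
Taxable wages = $1,198.63 − $50.40 = $1,148.23
Federal tax withheld: $1,148.23 × 0.1627 = $186.82
State tax withheld: $1,148.23 × 0.03 = $34.45
Medicare: $1,198.63 × 0.027 = $32.36
State unemployment insurance (employee share): $1,198.63 × 0.0037 = $4.43
Paid family leave insurance: $1,198.63 × 0.01 = $11.99
Group life insurance premium: $23.13
Total deductions = $50.40 + $186.82 + $34.45 + $32.36 + $4.43 + $11.99 + $23.13 = $343.58
Net pay = $1,198.63 − $343.58 = $855.05

$855.05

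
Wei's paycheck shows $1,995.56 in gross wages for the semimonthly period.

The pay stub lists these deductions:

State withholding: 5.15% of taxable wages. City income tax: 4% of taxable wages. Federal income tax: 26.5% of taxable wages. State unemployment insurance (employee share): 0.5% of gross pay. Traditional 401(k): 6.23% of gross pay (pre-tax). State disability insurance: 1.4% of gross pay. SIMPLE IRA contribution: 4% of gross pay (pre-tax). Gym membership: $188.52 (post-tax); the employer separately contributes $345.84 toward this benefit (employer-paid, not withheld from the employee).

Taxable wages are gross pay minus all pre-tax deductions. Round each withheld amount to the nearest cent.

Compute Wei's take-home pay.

$926.33

SIMPLE IRA contribution: $1,995.56 × 0.04 = $79.82
Traditional 401(k): $1,995.56 × 0.0623 = $124.32
Pre-tax total = $79.82 + $124.32 = $204.14
Taxable wages = $1,995.56 − $204.14 = $1,791.42
Federal income tax: $1,791.42 × 0.265 = $474.73
City income tax: $1,791.42 × 0.04 = $71.66
State withholding: $1,791.42 × 0.0515 = $92.26
State disability insurance: $1,995.56 × 0.014 = $27.94
State unemployment insurance (employee share): $1,995.56 × 0.005 = $9.98
Gym membership: $188.52
(Employer's $345.84 toward gym membership is not withheld from the employee.)
Total deductions = $79.82 + $124.32 + $474.73 + $71.66 + $92.26 + $27.94 + $9.98 + $188.52 = $1,069.23
Net pay = $1,995.56 − $1,069.23 = $926.33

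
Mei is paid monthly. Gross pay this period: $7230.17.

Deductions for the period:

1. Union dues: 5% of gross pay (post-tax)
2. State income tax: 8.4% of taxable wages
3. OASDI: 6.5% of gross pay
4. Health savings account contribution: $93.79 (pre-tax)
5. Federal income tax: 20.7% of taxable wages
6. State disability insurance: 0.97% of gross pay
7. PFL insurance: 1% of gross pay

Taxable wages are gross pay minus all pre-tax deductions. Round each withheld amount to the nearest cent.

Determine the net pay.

$4085.79

Health savings account contribution: $93.79
Taxable wages = $7230.17 − $93.79 = $7136.38
State income tax: $7136.38 × 0.084 = $599.46
Federal income tax: $7136.38 × 0.207 = $1477.23
State disability insurance: $7230.17 × 0.0097 = $70.13
PFL insurance: $7230.17 × 0.01 = $72.30
OASDI: $7230.17 × 0.065 = $469.96
Union dues: $7230.17 × 0.05 = $361.51
Total deductions = $93.79 + $599.46 + $1477.23 + $70.13 + $72.30 + $469.96 + $361.51 = $3144.38
Net pay = $7230.17 − $3144.38 = $4085.79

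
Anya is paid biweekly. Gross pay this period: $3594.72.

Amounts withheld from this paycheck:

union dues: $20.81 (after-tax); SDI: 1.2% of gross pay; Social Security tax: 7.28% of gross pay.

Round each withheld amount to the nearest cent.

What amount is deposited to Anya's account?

$3269.07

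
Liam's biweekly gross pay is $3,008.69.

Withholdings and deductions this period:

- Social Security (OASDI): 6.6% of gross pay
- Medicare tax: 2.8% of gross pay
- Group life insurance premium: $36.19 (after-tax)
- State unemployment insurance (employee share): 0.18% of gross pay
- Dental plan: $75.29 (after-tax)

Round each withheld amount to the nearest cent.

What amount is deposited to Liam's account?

$2,608.98

State unemployment insurance (employee share): $3,008.69 × 0.0018 = $5.42
Social Security (OASDI): $3,008.69 × 0.066 = $198.57
Medicare tax: $3,008.69 × 0.028 = $84.24
Group life insurance premium: $36.19
Dental plan: $75.29
Total deductions = $5.42 + $198.57 + $84.24 + $36.19 + $75.29 = $399.71
Net pay = $3,008.69 − $399.71 = $2,608.98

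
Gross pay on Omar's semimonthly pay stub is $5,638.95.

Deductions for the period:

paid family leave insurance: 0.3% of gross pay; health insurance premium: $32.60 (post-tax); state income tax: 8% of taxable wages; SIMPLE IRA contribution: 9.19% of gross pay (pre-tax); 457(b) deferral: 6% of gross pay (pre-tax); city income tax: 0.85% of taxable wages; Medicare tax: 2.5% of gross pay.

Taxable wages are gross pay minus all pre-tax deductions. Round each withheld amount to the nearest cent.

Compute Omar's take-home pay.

$4,168.66

457(b) deferral: $5,638.95 × 0.06 = $338.34
SIMPLE IRA contribution: $5,638.95 × 0.0919 = $518.22
Pre-tax total = $338.34 + $518.22 = $856.56
Taxable wages = $5,638.95 − $856.56 = $4,782.39
City income tax: $4,782.39 × 0.0085 = $40.65
State income tax: $4,782.39 × 0.08 = $382.59
Paid family leave insurance: $5,638.95 × 0.003 = $16.92
Medicare tax: $5,638.95 × 0.025 = $140.97
Health insurance premium: $32.60
Total deductions = $338.34 + $518.22 + $40.65 + $382.59 + $16.92 + $140.97 + $32.60 = $1,470.29
Net pay = $5,638.95 − $1,470.29 = $4,168.66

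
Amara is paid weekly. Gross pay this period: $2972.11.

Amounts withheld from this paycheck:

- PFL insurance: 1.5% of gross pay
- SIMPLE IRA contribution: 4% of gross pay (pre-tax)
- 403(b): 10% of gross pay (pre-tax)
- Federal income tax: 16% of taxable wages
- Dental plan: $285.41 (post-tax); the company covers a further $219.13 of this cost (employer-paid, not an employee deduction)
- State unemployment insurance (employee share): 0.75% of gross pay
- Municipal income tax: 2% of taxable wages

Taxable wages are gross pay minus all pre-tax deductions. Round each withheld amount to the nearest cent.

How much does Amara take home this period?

$1743.66

SIMPLE IRA contribution: $2972.11 × 0.04 = $118.88
403(b): $2972.11 × 0.1 = $297.21
Pre-tax total = $118.88 + $297.21 = $416.09
Taxable wages = $2972.11 − $416.09 = $2556.02
Municipal income tax: $2556.02 × 0.02 = $51.12
Federal income tax: $2556.02 × 0.16 = $408.96
State unemployment insurance (employee share): $2972.11 × 0.0075 = $22.29
PFL insurance: $2972.11 × 0.015 = $44.58
Dental plan: $285.41
(Employer's $219.13 toward dental plan is not withheld from the employee.)
Total deductions = $118.88 + $297.21 + $51.12 + $408.96 + $22.29 + $44.58 + $285.41 = $1228.45
Net pay = $2972.11 − $1228.45 = $1743.66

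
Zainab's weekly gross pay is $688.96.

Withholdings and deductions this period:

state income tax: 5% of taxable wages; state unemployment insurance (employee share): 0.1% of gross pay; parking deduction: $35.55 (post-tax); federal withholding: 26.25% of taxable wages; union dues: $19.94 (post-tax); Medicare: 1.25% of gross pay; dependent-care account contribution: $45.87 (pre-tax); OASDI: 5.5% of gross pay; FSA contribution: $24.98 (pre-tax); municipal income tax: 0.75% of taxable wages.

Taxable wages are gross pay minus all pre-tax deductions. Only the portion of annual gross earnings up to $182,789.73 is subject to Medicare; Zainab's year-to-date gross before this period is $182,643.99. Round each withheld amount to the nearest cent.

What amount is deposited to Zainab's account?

$324.42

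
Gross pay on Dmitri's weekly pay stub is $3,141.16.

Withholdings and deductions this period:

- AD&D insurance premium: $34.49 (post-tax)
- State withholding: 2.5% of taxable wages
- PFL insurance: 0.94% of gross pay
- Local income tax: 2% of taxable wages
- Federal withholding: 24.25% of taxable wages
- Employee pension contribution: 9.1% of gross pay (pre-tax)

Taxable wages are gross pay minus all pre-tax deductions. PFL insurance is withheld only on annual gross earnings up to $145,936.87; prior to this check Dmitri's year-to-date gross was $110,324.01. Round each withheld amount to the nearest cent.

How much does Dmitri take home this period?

Employee pension contribution: $3,141.16 × 0.091 = $285.85
Taxable wages = $3,141.16 − $285.85 = $2,855.31
Local income tax: $2,855.31 × 0.02 = $57.11
State withholding: $2,855.31 × 0.025 = $71.38
Federal withholding: $2,855.31 × 0.2425 = $692.41
PFL insurance: cap not yet reached, full $3,141.16 is subject → $3,141.16 × 0.0094 = $29.53
AD&D insurance premium: $34.49
Total deductions = $285.85 + $57.11 + $71.38 + $692.41 + $29.53 + $34.49 = $1,170.77
Net pay = $3,141.16 − $1,170.77 = $1,970.39

$1,970.39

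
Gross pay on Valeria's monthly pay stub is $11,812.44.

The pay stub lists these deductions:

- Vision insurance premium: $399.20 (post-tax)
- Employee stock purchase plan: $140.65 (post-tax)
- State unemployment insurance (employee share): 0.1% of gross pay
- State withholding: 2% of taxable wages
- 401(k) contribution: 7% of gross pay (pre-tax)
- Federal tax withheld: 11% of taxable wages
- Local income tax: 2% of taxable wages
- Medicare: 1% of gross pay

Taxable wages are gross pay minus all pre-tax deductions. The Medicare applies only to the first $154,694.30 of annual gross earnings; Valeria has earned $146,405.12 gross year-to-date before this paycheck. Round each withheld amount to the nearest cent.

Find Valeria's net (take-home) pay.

401(k) contribution: $11,812.44 × 0.07 = $826.87
Taxable wages = $11,812.44 − $826.87 = $10,985.57
Federal tax withheld: $10,985.57 × 0.11 = $1,208.41
State withholding: $10,985.57 × 0.02 = $219.71
Local income tax: $10,985.57 × 0.02 = $219.71
State unemployment insurance (employee share): $11,812.44 × 0.001 = $11.81
Medicare: only $154,694.30 − $146,405.12 = $8,289.18 of this check is subject → $8,289.18 × 0.01 = $82.89
Employee stock purchase plan: $140.65
Vision insurance premium: $399.20
Total deductions = $826.87 + $1,208.41 + $219.71 + $219.71 + $11.81 + $82.89 + $140.65 + $399.20 = $3,109.25
Net pay = $11,812.44 − $3,109.25 = $8,703.19

$8,703.19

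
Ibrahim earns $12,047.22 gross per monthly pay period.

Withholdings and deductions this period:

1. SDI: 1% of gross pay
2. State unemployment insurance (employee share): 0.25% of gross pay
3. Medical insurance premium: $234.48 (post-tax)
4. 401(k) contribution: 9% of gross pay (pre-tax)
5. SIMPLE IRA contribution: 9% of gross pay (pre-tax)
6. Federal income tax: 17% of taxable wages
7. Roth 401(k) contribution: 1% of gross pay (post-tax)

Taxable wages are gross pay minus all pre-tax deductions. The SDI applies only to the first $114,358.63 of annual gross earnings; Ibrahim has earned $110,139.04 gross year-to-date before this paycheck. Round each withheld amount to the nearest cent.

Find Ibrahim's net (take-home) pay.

$7,772.07

SIMPLE IRA contribution: $12,047.22 × 0.09 = $1,084.25
401(k) contribution: $12,047.22 × 0.09 = $1,084.25
Pre-tax total = $1,084.25 + $1,084.25 = $2,168.50
Taxable wages = $12,047.22 − $2,168.50 = $9,878.72
Federal income tax: $9,878.72 × 0.17 = $1,679.38
SDI: only $114,358.63 − $110,139.04 = $4,219.59 of this check is subject → $4,219.59 × 0.01 = $42.20
State unemployment insurance (employee share): $12,047.22 × 0.0025 = $30.12
Roth 401(k) contribution: $12,047.22 × 0.01 = $120.47
Medical insurance premium: $234.48
Total deductions = $1,084.25 + $1,084.25 + $1,679.38 + $42.20 + $30.12 + $120.47 + $234.48 = $4,275.15
Net pay = $12,047.22 − $4,275.15 = $7,772.07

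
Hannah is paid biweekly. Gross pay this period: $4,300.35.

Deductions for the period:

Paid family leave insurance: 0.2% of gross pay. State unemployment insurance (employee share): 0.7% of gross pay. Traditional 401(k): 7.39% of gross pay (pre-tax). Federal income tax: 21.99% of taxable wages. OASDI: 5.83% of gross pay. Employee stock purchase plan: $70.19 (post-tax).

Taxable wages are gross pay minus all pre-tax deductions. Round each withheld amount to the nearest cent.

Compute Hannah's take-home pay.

Traditional 401(k): $4,300.35 × 0.0739 = $317.80
Taxable wages = $4,300.35 − $317.80 = $3,982.55
Federal income tax: $3,982.55 × 0.2199 = $875.76
State unemployment insurance (employee share): $4,300.35 × 0.007 = $30.10
OASDI: $4,300.35 × 0.0583 = $250.71
Paid family leave insurance: $4,300.35 × 0.002 = $8.60
Employee stock purchase plan: $70.19
Total deductions = $317.80 + $875.76 + $30.10 + $250.71 + $8.60 + $70.19 = $1,553.16
Net pay = $4,300.35 − $1,553.16 = $2,747.19

$2,747.19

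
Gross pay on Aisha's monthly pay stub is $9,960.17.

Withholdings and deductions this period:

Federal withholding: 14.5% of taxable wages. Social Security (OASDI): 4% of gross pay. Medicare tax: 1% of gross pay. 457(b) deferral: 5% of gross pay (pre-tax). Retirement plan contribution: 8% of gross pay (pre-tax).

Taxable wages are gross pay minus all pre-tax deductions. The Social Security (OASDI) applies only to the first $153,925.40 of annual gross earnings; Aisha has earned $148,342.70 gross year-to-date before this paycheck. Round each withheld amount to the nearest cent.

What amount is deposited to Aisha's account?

$7,085.96

457(b) deferral: $9,960.17 × 0.05 = $498.01
Retirement plan contribution: $9,960.17 × 0.08 = $796.81
Pre-tax total = $498.01 + $796.81 = $1,294.82
Taxable wages = $9,960.17 − $1,294.82 = $8,665.35
Federal withholding: $8,665.35 × 0.145 = $1,256.48
Medicare tax: $9,960.17 × 0.01 = $99.60
Social Security (OASDI): only $153,925.40 − $148,342.70 = $5,582.70 of this check is subject → $5,582.70 × 0.04 = $223.31
Total deductions = $498.01 + $796.81 + $1,256.48 + $99.60 + $223.31 = $2,874.21
Net pay = $9,960.17 − $2,874.21 = $7,085.96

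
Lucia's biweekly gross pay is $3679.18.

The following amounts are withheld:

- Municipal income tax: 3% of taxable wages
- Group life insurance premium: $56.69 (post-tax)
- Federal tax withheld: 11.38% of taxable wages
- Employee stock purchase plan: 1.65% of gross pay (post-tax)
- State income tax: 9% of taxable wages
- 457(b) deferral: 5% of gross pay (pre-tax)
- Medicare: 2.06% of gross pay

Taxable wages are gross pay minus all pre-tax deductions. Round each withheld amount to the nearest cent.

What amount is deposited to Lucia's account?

457(b) deferral: $3679.18 × 0.05 = $183.96
Taxable wages = $3679.18 − $183.96 = $3495.22
Municipal income tax: $3495.22 × 0.03 = $104.86
Federal tax withheld: $3495.22 × 0.1138 = $397.76
State income tax: $3495.22 × 0.09 = $314.57
Medicare: $3679.18 × 0.0206 = $75.79
Group life insurance premium: $56.69
Employee stock purchase plan: $3679.18 × 0.0165 = $60.71
Total deductions = $183.96 + $104.86 + $397.76 + $314.57 + $75.79 + $56.69 + $60.71 = $1194.34
Net pay = $3679.18 − $1194.34 = $2484.84

$2484.84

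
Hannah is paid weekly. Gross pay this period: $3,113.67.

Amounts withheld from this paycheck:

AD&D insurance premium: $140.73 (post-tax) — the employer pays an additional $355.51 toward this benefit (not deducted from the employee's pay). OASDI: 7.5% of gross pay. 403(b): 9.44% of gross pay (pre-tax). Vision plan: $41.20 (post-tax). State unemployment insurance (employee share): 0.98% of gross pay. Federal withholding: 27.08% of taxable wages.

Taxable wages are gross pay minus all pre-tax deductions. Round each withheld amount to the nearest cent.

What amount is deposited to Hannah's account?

403(b): $3,113.67 × 0.0944 = $293.93
Taxable wages = $3,113.67 − $293.93 = $2,819.74
Federal withholding: $2,819.74 × 0.2708 = $763.59
OASDI: $3,113.67 × 0.075 = $233.53
State unemployment insurance (employee share): $3,113.67 × 0.0098 = $30.51
AD&D insurance premium: $140.73
Vision plan: $41.20
(Employer's $355.51 toward AD&D insurance premium is not withheld from the employee.)
Total deductions = $293.93 + $763.59 + $233.53 + $30.51 + $140.73 + $41.20 = $1,503.49
Net pay = $3,113.67 − $1,503.49 = $1,610.18

$1,610.18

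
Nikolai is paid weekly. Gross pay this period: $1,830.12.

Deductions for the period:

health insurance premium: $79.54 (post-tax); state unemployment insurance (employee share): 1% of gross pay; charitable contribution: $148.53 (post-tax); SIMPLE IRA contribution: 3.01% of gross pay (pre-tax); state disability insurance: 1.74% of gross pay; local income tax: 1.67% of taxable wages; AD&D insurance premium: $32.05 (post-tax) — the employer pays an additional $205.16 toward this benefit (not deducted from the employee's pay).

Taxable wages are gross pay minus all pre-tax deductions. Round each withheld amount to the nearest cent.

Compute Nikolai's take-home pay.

$1,435.13

SIMPLE IRA contribution: $1,830.12 × 0.0301 = $55.09
Taxable wages = $1,830.12 − $55.09 = $1,775.03
Local income tax: $1,775.03 × 0.0167 = $29.64
State disability insurance: $1,830.12 × 0.0174 = $31.84
State unemployment insurance (employee share): $1,830.12 × 0.01 = $18.30
AD&D insurance premium: $32.05
Charitable contribution: $148.53
Health insurance premium: $79.54
(Employer's $205.16 toward AD&D insurance premium is not withheld from the employee.)
Total deductions = $55.09 + $29.64 + $31.84 + $18.30 + $32.05 + $148.53 + $79.54 = $394.99
Net pay = $1,830.12 − $394.99 = $1,435.13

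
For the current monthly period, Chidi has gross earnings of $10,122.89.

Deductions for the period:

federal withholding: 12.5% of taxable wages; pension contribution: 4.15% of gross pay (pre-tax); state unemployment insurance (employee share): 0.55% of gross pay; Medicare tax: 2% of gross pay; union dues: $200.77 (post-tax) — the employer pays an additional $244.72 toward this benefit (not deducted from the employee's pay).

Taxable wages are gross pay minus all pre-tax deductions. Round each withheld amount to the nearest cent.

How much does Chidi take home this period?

$8,031.03

Pension contribution: $10,122.89 × 0.0415 = $420.10
Taxable wages = $10,122.89 − $420.10 = $9,702.79
Federal withholding: $9,702.79 × 0.125 = $1,212.85
State unemployment insurance (employee share): $10,122.89 × 0.0055 = $55.68
Medicare tax: $10,122.89 × 0.02 = $202.46
Union dues: $200.77
(Employer's $244.72 toward union dues is not withheld from the employee.)
Total deductions = $420.10 + $1,212.85 + $55.68 + $202.46 + $200.77 = $2,091.86
Net pay = $10,122.89 − $2,091.86 = $8,031.03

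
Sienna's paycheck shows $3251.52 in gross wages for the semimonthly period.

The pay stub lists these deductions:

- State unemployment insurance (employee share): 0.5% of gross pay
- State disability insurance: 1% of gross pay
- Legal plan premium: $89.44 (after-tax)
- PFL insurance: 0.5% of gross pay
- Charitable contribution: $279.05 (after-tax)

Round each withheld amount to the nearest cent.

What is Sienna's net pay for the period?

$2817.99

State unemployment insurance (employee share): $3251.52 × 0.005 = $16.26
State disability insurance: $3251.52 × 0.01 = $32.52
PFL insurance: $3251.52 × 0.005 = $16.26
Legal plan premium: $89.44
Charitable contribution: $279.05
Total deductions = $16.26 + $32.52 + $16.26 + $89.44 + $279.05 = $433.53
Net pay = $3251.52 − $433.53 = $2817.99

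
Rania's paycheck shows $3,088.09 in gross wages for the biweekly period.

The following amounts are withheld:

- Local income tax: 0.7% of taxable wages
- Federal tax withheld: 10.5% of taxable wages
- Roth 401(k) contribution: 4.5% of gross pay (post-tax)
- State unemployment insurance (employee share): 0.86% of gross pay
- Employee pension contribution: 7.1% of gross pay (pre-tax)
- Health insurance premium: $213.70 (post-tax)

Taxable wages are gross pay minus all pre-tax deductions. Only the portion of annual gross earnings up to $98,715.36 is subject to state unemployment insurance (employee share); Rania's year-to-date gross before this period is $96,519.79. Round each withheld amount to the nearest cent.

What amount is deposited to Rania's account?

Employee pension contribution: $3,088.09 × 0.071 = $219.25
Taxable wages = $3,088.09 − $219.25 = $2,868.84
Federal tax withheld: $2,868.84 × 0.105 = $301.23
Local income tax: $2,868.84 × 0.007 = $20.08
State unemployment insurance (employee share): only $98,715.36 − $96,519.79 = $2,195.57 of this check is subject → $2,195.57 × 0.0086 = $18.88
Health insurance premium: $213.70
Roth 401(k) contribution: $3,088.09 × 0.045 = $138.96
Total deductions = $219.25 + $301.23 + $20.08 + $18.88 + $213.70 + $138.96 = $912.10
Net pay = $3,088.09 − $912.10 = $2,175.99

$2,175.99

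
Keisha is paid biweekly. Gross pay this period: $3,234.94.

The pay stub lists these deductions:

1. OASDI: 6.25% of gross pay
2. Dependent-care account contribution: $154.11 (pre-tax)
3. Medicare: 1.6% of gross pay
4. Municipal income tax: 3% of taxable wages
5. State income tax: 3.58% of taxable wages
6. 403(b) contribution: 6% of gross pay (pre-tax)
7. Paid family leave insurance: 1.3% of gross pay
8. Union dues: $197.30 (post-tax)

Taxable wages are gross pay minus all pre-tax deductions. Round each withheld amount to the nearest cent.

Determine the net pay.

$2,203.50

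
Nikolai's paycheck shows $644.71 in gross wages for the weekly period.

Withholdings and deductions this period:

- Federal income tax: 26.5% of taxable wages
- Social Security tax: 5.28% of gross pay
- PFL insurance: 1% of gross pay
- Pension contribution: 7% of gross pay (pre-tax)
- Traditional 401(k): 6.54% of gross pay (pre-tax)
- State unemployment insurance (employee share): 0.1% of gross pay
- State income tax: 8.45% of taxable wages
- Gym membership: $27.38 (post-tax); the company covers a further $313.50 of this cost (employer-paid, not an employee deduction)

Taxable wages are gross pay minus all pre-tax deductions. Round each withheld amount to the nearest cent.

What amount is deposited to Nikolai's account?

$294.09

Pension contribution: $644.71 × 0.07 = $45.13
Traditional 401(k): $644.71 × 0.0654 = $42.16
Pre-tax total = $45.13 + $42.16 = $87.29
Taxable wages = $644.71 − $87.29 = $557.42
Federal income tax: $557.42 × 0.265 = $147.72
State income tax: $557.42 × 0.0845 = $47.10
State unemployment insurance (employee share): $644.71 × 0.001 = $0.64
Social Security tax: $644.71 × 0.0528 = $34.04
PFL insurance: $644.71 × 0.01 = $6.45
Gym membership: $27.38
(Employer's $313.50 toward gym membership is not withheld from the employee.)
Total deductions = $45.13 + $42.16 + $147.72 + $47.10 + $0.64 + $34.04 + $6.45 + $27.38 = $350.62
Net pay = $644.71 − $350.62 = $294.09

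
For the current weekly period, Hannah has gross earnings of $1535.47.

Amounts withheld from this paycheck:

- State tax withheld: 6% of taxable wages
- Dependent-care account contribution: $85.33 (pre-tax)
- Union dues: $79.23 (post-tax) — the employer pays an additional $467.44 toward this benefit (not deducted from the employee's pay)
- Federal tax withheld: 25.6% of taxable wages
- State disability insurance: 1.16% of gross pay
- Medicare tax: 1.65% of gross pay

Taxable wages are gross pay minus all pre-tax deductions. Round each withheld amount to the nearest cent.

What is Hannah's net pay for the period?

$869.51

Dependent-care account contribution: $85.33
Taxable wages = $1535.47 − $85.33 = $1450.14
Federal tax withheld: $1450.14 × 0.256 = $371.24
State tax withheld: $1450.14 × 0.06 = $87.01
State disability insurance: $1535.47 × 0.0116 = $17.81
Medicare tax: $1535.47 × 0.0165 = $25.34
Union dues: $79.23
(Employer's $467.44 toward union dues is not withheld from the employee.)
Total deductions = $85.33 + $371.24 + $87.01 + $17.81 + $25.34 + $79.23 = $665.96
Net pay = $1535.47 − $665.96 = $869.51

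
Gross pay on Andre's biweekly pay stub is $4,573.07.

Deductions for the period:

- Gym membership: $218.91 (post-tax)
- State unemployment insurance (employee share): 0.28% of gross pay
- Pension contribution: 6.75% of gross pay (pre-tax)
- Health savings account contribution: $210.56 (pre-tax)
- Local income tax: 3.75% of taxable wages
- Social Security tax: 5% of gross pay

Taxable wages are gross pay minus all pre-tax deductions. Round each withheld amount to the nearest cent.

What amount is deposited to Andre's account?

Pension contribution: $4,573.07 × 0.0675 = $308.68
Health savings account contribution: $210.56
Pre-tax total = $308.68 + $210.56 = $519.24
Taxable wages = $4,573.07 − $519.24 = $4,053.83
Local income tax: $4,053.83 × 0.0375 = $152.02
State unemployment insurance (employee share): $4,573.07 × 0.0028 = $12.80
Social Security tax: $4,573.07 × 0.05 = $228.65
Gym membership: $218.91
Total deductions = $308.68 + $210.56 + $152.02 + $12.80 + $228.65 + $218.91 = $1,131.62
Net pay = $4,573.07 − $1,131.62 = $3,441.45

$3,441.45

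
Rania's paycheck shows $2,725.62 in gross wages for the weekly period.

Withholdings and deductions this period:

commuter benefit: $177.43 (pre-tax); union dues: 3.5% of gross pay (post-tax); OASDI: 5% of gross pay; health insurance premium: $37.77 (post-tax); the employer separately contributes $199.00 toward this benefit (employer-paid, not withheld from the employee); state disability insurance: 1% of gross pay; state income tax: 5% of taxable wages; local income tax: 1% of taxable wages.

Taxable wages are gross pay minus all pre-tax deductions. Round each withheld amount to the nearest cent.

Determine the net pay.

$2,098.59

Commuter benefit: $177.43
Taxable wages = $2,725.62 − $177.43 = $2,548.19
State income tax: $2,548.19 × 0.05 = $127.41
Local income tax: $2,548.19 × 0.01 = $25.48
State disability insurance: $2,725.62 × 0.01 = $27.26
OASDI: $2,725.62 × 0.05 = $136.28
Health insurance premium: $37.77
Union dues: $2,725.62 × 0.035 = $95.40
(Employer's $199.00 toward health insurance premium is not withheld from the employee.)
Total deductions = $177.43 + $127.41 + $25.48 + $27.26 + $136.28 + $37.77 + $95.40 = $627.03
Net pay = $2,725.62 − $627.03 = $2,098.59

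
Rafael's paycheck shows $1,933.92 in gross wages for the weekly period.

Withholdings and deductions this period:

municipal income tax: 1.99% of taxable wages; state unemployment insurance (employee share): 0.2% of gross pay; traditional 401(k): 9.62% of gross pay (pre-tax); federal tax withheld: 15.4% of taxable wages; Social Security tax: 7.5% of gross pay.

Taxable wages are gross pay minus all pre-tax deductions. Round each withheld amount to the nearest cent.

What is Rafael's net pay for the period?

$1,295.02

Traditional 401(k): $1,933.92 × 0.0962 = $186.04
Taxable wages = $1,933.92 − $186.04 = $1,747.88
Municipal income tax: $1,747.88 × 0.0199 = $34.78
Federal tax withheld: $1,747.88 × 0.154 = $269.17
Social Security tax: $1,933.92 × 0.075 = $145.04
State unemployment insurance (employee share): $1,933.92 × 0.002 = $3.87
Total deductions = $186.04 + $34.78 + $269.17 + $145.04 + $3.87 = $638.90
Net pay = $1,933.92 − $638.90 = $1,295.02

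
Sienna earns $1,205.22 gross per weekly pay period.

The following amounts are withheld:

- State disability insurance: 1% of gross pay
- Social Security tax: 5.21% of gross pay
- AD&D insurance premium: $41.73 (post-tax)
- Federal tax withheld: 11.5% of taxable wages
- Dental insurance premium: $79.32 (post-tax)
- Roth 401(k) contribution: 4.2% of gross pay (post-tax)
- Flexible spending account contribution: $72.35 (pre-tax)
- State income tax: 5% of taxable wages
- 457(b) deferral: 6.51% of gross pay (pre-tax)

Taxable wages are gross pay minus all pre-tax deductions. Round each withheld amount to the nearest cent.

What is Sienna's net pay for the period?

Flexible spending account contribution: $72.35
457(b) deferral: $1,205.22 × 0.0651 = $78.46
Pre-tax total = $72.35 + $78.46 = $150.81
Taxable wages = $1,205.22 − $150.81 = $1,054.41
State income tax: $1,054.41 × 0.05 = $52.72
Federal tax withheld: $1,054.41 × 0.115 = $121.26
Social Security tax: $1,205.22 × 0.0521 = $62.79
State disability insurance: $1,205.22 × 0.01 = $12.05
Roth 401(k) contribution: $1,205.22 × 0.042 = $50.62
AD&D insurance premium: $41.73
Dental insurance premium: $79.32
Total deductions = $72.35 + $78.46 + $52.72 + $121.26 + $62.79 + $12.05 + $50.62 + $41.73 + $79.32 = $571.30
Net pay = $1,205.22 − $571.30 = $633.92

$633.92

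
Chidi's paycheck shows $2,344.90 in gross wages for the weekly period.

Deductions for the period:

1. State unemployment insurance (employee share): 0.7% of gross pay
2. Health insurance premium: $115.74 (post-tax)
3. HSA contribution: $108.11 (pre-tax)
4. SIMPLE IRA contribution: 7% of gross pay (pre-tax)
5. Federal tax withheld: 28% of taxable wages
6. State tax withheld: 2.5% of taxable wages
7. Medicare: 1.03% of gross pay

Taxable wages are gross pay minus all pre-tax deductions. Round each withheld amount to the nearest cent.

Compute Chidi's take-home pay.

SIMPLE IRA contribution: $2,344.90 × 0.07 = $164.14
HSA contribution: $108.11
Pre-tax total = $164.14 + $108.11 = $272.25
Taxable wages = $2,344.90 − $272.25 = $2,072.65
State tax withheld: $2,072.65 × 0.025 = $51.82
Federal tax withheld: $2,072.65 × 0.28 = $580.34
Medicare: $2,344.90 × 0.0103 = $24.15
State unemployment insurance (employee share): $2,344.90 × 0.007 = $16.41
Health insurance premium: $115.74
Total deductions = $164.14 + $108.11 + $51.82 + $580.34 + $24.15 + $16.41 + $115.74 = $1,060.71
Net pay = $2,344.90 − $1,060.71 = $1,284.19

$1,284.19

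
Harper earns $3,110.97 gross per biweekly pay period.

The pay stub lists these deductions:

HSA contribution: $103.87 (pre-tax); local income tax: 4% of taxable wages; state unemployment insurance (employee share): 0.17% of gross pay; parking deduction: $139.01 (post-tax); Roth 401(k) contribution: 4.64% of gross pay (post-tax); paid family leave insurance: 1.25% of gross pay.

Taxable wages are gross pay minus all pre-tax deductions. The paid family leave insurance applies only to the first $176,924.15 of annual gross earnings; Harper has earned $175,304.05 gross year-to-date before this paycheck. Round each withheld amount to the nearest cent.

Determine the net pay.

HSA contribution: $103.87
Taxable wages = $3,110.97 − $103.87 = $3,007.10
Local income tax: $3,007.10 × 0.04 = $120.28
State unemployment insurance (employee share): $3,110.97 × 0.0017 = $5.29
Paid family leave insurance: only $176,924.15 − $175,304.05 = $1,620.10 of this check is subject → $1,620.10 × 0.0125 = $20.25
Roth 401(k) contribution: $3,110.97 × 0.0464 = $144.35
Parking deduction: $139.01
Total deductions = $103.87 + $120.28 + $5.29 + $20.25 + $144.35 + $139.01 = $533.05
Net pay = $3,110.97 − $533.05 = $2,577.92

$2,577.92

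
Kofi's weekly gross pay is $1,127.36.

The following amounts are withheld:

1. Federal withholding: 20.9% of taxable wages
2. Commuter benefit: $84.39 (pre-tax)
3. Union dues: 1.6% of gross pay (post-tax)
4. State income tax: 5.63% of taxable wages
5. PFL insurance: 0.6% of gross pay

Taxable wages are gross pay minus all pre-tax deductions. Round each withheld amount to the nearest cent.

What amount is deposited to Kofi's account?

$741.47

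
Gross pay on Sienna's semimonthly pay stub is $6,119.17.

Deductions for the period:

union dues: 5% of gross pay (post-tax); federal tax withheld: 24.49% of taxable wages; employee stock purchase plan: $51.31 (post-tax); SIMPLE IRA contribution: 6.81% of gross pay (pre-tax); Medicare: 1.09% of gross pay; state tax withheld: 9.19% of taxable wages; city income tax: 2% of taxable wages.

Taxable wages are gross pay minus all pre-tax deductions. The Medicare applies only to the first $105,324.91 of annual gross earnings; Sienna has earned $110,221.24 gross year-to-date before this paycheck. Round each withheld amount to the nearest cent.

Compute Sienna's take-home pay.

$3,310.54

SIMPLE IRA contribution: $6,119.17 × 0.0681 = $416.72
Taxable wages = $6,119.17 − $416.72 = $5,702.45
City income tax: $5,702.45 × 0.02 = $114.05
Federal tax withheld: $5,702.45 × 0.2449 = $1,396.53
State tax withheld: $5,702.45 × 0.0919 = $524.06
Medicare: annual cap $105,324.91 already reached (YTD $110,221.24), so $0.00
Employee stock purchase plan: $51.31
Union dues: $6,119.17 × 0.05 = $305.96
Total deductions = $416.72 + $114.05 + $1,396.53 + $524.06 + $0.00 + $51.31 + $305.96 = $2,808.63
Net pay = $6,119.17 − $2,808.63 = $3,310.54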